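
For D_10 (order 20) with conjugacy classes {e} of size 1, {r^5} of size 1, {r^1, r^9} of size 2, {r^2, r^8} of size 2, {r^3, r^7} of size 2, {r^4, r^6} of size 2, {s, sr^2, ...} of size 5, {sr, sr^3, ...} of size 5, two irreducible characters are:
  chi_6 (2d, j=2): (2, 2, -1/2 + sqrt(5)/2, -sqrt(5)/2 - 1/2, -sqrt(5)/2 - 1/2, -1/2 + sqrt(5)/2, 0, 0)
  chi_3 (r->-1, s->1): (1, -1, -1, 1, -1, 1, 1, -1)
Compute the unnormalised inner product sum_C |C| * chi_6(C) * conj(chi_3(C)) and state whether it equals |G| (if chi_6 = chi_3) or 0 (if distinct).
Sum = 0; so <chi_6, chi_3> = 0 (distinct irreducibles are orthogonal).

Argument: Compute term by term over conjugacy classes (|C| * chi_6(C) * conj(chi_3(C))):
  1*(2)*conj(1) + 1*(2)*conj(-1) + 2*(-1/2 + sqrt(5)/2)*conj(-1) + 2*(-sqrt(5)/2 - 1/2)*conj(1) + 2*(-sqrt(5)/2 - 1/2)*conj(-1) + 2*(-1/2 + sqrt(5)/2)*conj(1) + 5*(0)*conj(1) + 5*(0)*conj(-1)
  = (2) + (-2) + (1 - sqrt(5)) + (-sqrt(5) - 1) + (1 + sqrt(5)) + (-1 + sqrt(5)) + (0) + (0)
  = 0.
Dividing by |G| = 20 gives 0/20 = 0, matching the row-orthogonality relation <chi_6, chi_3> = [chi_6 = chi_3].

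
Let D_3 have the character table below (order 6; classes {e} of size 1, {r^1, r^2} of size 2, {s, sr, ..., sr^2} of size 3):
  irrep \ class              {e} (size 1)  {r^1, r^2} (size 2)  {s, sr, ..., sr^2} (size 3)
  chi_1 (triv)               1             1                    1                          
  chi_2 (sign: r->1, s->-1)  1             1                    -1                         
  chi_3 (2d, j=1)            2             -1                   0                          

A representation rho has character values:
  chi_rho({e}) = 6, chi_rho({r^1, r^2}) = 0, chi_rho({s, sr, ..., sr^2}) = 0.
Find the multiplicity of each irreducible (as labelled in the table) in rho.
Multiplicities: chi_1: 1, chi_2: 1, chi_3: 2.

Details: Use <chi_rho, chi> = (1/|G|) sum_C |C| * chi_rho(C) * conj(chi(C)) with |G| = 6 for each irreducible chi in the table:
  <chi_rho, chi_1> = (1/6)[1*(6)*conj(1) + 2*(0)*conj(1) + 3*(0)*conj(1)]
      = (1/6)[(6) + (0) + (0)] = 6/6 = 1
  <chi_rho, chi_2> = (1/6)[1*(6)*conj(1) + 2*(0)*conj(1) + 3*(0)*conj(-1)]
      = (1/6)[(6) + (0) + (0)] = 6/6 = 1
  <chi_rho, chi_3> = (1/6)[1*(6)*conj(2) + 2*(0)*conj(-1) + 3*(0)*conj(0)]
      = (1/6)[(12) + (0) + (0)] = 12/6 = 2
Dimension check: dim(rho) = sum (mult * dim) = 1*1 + 1*1 + 2*2 = 6 = chi_rho(e) = 6.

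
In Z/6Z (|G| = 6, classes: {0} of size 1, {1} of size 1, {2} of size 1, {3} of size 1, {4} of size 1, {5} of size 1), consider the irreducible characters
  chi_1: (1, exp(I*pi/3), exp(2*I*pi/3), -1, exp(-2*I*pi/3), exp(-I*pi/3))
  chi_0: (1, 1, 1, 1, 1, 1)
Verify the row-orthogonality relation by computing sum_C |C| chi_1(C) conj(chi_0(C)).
Sum = 0; so <chi_1, chi_0> = 0 (distinct irreducibles are orthogonal).

Reasoning: Compute term by term over conjugacy classes (|C| * chi_1(C) * conj(chi_0(C))):
  1*(1)*conj(1) + 1*(exp(I*pi/3))*conj(1) + 1*(exp(2*I*pi/3))*conj(1) + 1*(-1)*conj(1) + 1*(exp(-2*I*pi/3))*conj(1) + 1*(exp(-I*pi/3))*conj(1)
  = (1) + (exp(I*pi/3)) + (exp(2*I*pi/3)) + (-1) + (exp(-2*I*pi/3)) + (exp(-I*pi/3))
  = 0.
(Exp terms are combined using exp(i*s)*conj(exp(i*t)) = exp(i*(s-t)), and sums of them are collapsed using the identity that for every m > 1 the m distinct m-th roots of unity sum to 0, e.g. 1 + exp(2*I*pi/3) + exp(-2*I*pi/3) = 0.)
Dividing by |G| = 6 gives 0/6 = 0, matching the row-orthogonality relation <chi_1, chi_0> = [chi_1 = chi_0].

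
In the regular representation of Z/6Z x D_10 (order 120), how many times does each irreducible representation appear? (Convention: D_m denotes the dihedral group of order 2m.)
Each irreducible V_i of dimension d_i appears with multiplicity d_i, i.e. rho_reg = (direct sum over all irreducibles V_i) d_i V_i. The irreducible dimensions for Z/6Z x D_10 are 1, 1, 1, 1, 1, 1, 1, 1, 1, 1, 1, 1, 1, 1, 1, 1, 1, 1, 1, 1, 1, 1, 1, 1, 2, 2, 2, 2, 2, 2, 2, 2, 2, 2, 2, 2, 2, 2, 2, 2, 2, 2, 2, 2, 2, 2, 2, 2: 24 irreducibles of dimension 1, each with multiplicity 1; 24 irreducibles of dimension 2, each with multiplicity 2. Total dimension 24*1*1 + 24*2*2 = 120 = |G|.

Proof sketch: General theorem: in the regular representation of a finite group G, each irreducible appears with multiplicity equal to its dimension. Check: dim(rho_reg) = sum d_i^2 = 1 + 1 + 1 + 1 + 1 + 1 + 1 + 1 + 1 + 1 + 1 + 1 + 1 + 1 + 1 + 1 + 1 + 1 + 1 + 1 + 1 + 1 + 1 + 1 + 4 + 4 + 4 + 4 + 4 + 4 + 4 + 4 + 4 + 4 + 4 + 4 + 4 + 4 + 4 + 4 + 4 + 4 + 4 + 4 + 4 + 4 + 4 + 4 = 120 = |G|.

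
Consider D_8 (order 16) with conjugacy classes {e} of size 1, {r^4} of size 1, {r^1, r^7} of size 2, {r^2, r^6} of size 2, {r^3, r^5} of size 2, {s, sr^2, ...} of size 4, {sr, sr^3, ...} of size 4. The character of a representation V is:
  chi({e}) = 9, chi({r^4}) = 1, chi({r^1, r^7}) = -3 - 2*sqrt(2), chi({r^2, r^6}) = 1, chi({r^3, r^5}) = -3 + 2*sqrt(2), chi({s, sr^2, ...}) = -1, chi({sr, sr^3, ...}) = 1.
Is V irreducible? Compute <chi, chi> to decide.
Not irreducible (reducible): <chi, chi> = 10 > 1.

<chi, chi> = (1/|G|) sum_C |C| * |chi(C)|^2 = (1/16)[1*|9|^2 + 1*|1|^2 + 2*|-3 - 2*sqrt(2)|^2 + 2*|1|^2 + 2*|-3 + 2*sqrt(2)|^2 + 4*|-1|^2 + 4*|1|^2]
  = (1/16)[(81) + (1) + (24*sqrt(2) + 34) + (2) + (34 - 24*sqrt(2)) + (4) + (4)] = 160/16 = 10.
A character is irreducible iff <chi, chi> = 1, so this representation is reducible.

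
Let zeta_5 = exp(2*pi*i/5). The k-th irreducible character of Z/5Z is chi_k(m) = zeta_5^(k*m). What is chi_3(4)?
chi_3(4) = zeta_5^12 = exp(4*I*pi/5)

Derivation: chi_3(4) = zeta_5^(3*4) = zeta_5^12. Since zeta_5^5 = 1, this equals zeta_5^2 = exp(2*pi*i*2/5) = exp(4*I*pi/5).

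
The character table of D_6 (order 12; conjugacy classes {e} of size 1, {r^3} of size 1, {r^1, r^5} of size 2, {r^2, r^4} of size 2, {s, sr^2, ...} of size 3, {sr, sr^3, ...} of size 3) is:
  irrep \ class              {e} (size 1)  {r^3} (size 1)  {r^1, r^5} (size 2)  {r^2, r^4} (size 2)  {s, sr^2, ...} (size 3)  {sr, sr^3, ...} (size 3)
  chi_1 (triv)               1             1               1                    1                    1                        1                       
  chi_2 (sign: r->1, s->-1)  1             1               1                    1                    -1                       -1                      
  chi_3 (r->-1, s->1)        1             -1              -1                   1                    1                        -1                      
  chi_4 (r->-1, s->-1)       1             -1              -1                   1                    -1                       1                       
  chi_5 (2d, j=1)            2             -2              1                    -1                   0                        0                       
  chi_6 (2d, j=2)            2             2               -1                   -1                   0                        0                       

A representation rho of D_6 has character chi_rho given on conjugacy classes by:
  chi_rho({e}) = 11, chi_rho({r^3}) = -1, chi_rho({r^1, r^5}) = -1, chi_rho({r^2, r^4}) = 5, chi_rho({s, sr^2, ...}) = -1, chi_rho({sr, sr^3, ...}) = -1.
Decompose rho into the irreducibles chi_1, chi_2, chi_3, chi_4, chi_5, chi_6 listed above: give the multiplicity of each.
Multiplicities: chi_1: 1, chi_2: 2, chi_3: 2, chi_4: 2, chi_5: 1, chi_6: 1.

Argument: Use <chi_rho, chi> = (1/|G|) sum_C |C| * chi_rho(C) * conj(chi(C)) with |G| = 12 for each irreducible chi in the table:
  <chi_rho, chi_1> = (1/12)[1*(11)*conj(1) + 1*(-1)*conj(1) + 2*(-1)*conj(1) + 2*(5)*conj(1) + 3*(-1)*conj(1) + 3*(-1)*conj(1)]
      = (1/12)[(11) + (-1) + (-2) + (10) + (-3) + (-3)] = 12/12 = 1
  <chi_rho, chi_2> = (1/12)[1*(11)*conj(1) + 1*(-1)*conj(1) + 2*(-1)*conj(1) + 2*(5)*conj(1) + 3*(-1)*conj(-1) + 3*(-1)*conj(-1)]
      = (1/12)[(11) + (-1) + (-2) + (10) + (3) + (3)] = 24/12 = 2
  <chi_rho, chi_3> = (1/12)[1*(11)*conj(1) + 1*(-1)*conj(-1) + 2*(-1)*conj(-1) + 2*(5)*conj(1) + 3*(-1)*conj(1) + 3*(-1)*conj(-1)]
      = (1/12)[(11) + (1) + (2) + (10) + (-3) + (3)] = 24/12 = 2
  <chi_rho, chi_4> = (1/12)[1*(11)*conj(1) + 1*(-1)*conj(-1) + 2*(-1)*conj(-1) + 2*(5)*conj(1) + 3*(-1)*conj(-1) + 3*(-1)*conj(1)]
      = (1/12)[(11) + (1) + (2) + (10) + (3) + (-3)] = 24/12 = 2
  <chi_rho, chi_5> = (1/12)[1*(11)*conj(2) + 1*(-1)*conj(-2) + 2*(-1)*conj(1) + 2*(5)*conj(-1) + 3*(-1)*conj(0) + 3*(-1)*conj(0)]
      = (1/12)[(22) + (2) + (-2) + (-10) + (0) + (0)] = 12/12 = 1
  <chi_rho, chi_6> = (1/12)[1*(11)*conj(2) + 1*(-1)*conj(2) + 2*(-1)*conj(-1) + 2*(5)*conj(-1) + 3*(-1)*conj(0) + 3*(-1)*conj(0)]
      = (1/12)[(22) + (-2) + (2) + (-10) + (0) + (0)] = 12/12 = 1
Dimension check: dim(rho) = sum (mult * dim) = 1*1 + 2*1 + 2*1 + 2*1 + 1*2 + 1*2 = 11 = chi_rho(e) = 11.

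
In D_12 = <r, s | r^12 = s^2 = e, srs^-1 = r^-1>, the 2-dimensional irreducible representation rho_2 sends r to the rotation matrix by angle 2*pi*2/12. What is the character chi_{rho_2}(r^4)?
chi_{rho_2}(r^4) = 2*cos(2*pi*2*4/12) = -1

Solution. rho_2(r^4) is rotation by angle 2*pi*2*4/12, whose trace is 2*cos(2*pi*2*4/12) = -1.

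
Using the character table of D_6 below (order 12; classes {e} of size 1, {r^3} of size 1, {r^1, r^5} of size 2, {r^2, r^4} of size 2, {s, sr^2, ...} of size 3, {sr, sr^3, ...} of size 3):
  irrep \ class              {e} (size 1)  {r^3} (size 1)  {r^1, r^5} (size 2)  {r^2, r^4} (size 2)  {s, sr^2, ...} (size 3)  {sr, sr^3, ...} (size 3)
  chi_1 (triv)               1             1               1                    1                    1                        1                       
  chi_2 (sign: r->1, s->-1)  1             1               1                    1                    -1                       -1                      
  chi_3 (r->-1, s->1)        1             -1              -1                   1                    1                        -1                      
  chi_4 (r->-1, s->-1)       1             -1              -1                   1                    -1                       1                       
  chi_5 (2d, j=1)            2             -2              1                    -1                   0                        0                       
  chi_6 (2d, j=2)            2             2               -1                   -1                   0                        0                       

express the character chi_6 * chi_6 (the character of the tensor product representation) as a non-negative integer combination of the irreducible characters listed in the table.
chi_6 tensor chi_6 = chi_1 + chi_2 + chi_6 (all other irreducibles have multiplicity 0).

Details: The character of a tensor product is the pointwise product (chi_6 * chi_6)(C) = chi_6(C) * chi_6(C):
  {e}: (2)*(2), {r^3}: (2)*(2), {r^1, r^5}: (-1)*(-1), {r^2, r^4}: (-1)*(-1), {s, sr^2, ...}: (0)*(0), {sr, sr^3, ...}: (0)*(0)
so (chi_6 * chi_6) takes values
  {e} -> 4, {r^3} -> 4, {r^1, r^5} -> 1, {r^2, r^4} -> 1, {s, sr^2, ...} -> 0, {sr, sr^3, ...} -> 0.
Now take the inner product of this character with each irreducible chi from the table, <chi_6*chi_6, chi> = (1/12) sum_C |C| (chi_6*chi_6)(C) conj(chi(C)):
  <chi_6*chi_6, chi_1> = (1/12)[1*(4)*conj(1) + 1*(4)*conj(1) + 2*(1)*conj(1) + 2*(1)*conj(1) + 3*(0)*conj(1) + 3*(0)*conj(1)]
      = (1/12)[(4) + (4) + (2) + (2) + (0) + (0)] = 12/12 = 1
  <chi_6*chi_6, chi_2> = (1/12)[1*(4)*conj(1) + 1*(4)*conj(1) + 2*(1)*conj(1) + 2*(1)*conj(1) + 3*(0)*conj(-1) + 3*(0)*conj(-1)]
      = (1/12)[(4) + (4) + (2) + (2) + (0) + (0)] = 12/12 = 1
  <chi_6*chi_6, chi_3> = (1/12)[1*(4)*conj(1) + 1*(4)*conj(-1) + 2*(1)*conj(-1) + 2*(1)*conj(1) + 3*(0)*conj(1) + 3*(0)*conj(-1)]
      = (1/12)[(4) + (-4) + (-2) + (2) + (0) + (0)] = 0/12 = 0
  <chi_6*chi_6, chi_4> = (1/12)[1*(4)*conj(1) + 1*(4)*conj(-1) + 2*(1)*conj(-1) + 2*(1)*conj(1) + 3*(0)*conj(-1) + 3*(0)*conj(1)]
      = (1/12)[(4) + (-4) + (-2) + (2) + (0) + (0)] = 0/12 = 0
  <chi_6*chi_6, chi_5> = (1/12)[1*(4)*conj(2) + 1*(4)*conj(-2) + 2*(1)*conj(1) + 2*(1)*conj(-1) + 3*(0)*conj(0) + 3*(0)*conj(0)]
      = (1/12)[(8) + (-8) + (2) + (-2) + (0) + (0)] = 0/12 = 0
  <chi_6*chi_6, chi_6> = (1/12)[1*(4)*conj(2) + 1*(4)*conj(2) + 2*(1)*conj(-1) + 2*(1)*conj(-1) + 3*(0)*conj(0) + 3*(0)*conj(0)]
      = (1/12)[(8) + (8) + (-2) + (-2) + (0) + (0)] = 12/12 = 1
Hence the multiplicities are chi_1: 1, chi_2: 1, chi_6: 1. Dimension check: dim(chi_6)*dim(chi_6) = 2*2 = 4 and sum (mult * dim) = 1*1 + 1*1 + 1*2 = 4.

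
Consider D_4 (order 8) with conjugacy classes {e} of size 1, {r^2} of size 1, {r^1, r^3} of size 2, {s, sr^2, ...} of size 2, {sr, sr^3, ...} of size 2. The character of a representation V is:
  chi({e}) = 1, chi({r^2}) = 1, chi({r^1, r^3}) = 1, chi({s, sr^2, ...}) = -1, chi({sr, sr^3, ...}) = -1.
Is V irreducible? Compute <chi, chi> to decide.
Irreducible: <chi, chi> = 1.

Justification: <chi, chi> = (1/|G|) sum_C |C| * |chi(C)|^2 = (1/8)[1*|1|^2 + 1*|1|^2 + 2*|1|^2 + 2*|-1|^2 + 2*|-1|^2]
  = (1/8)[(1) + (1) + (2) + (2) + (2)] = 8/8 = 1.
A character is irreducible iff <chi, chi> = 1, so this representation is irreducible.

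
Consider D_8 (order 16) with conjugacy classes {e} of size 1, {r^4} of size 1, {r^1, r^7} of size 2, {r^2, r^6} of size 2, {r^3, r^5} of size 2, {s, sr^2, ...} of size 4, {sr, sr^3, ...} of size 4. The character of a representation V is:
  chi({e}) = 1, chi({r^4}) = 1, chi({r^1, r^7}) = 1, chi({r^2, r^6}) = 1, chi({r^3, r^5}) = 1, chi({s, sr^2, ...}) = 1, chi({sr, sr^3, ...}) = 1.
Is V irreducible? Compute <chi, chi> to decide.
Irreducible: <chi, chi> = 1.

Justification: <chi, chi> = (1/|G|) sum_C |C| * |chi(C)|^2 = (1/16)[1*|1|^2 + 1*|1|^2 + 2*|1|^2 + 2*|1|^2 + 2*|1|^2 + 4*|1|^2 + 4*|1|^2]
  = (1/16)[(1) + (1) + (2) + (2) + (2) + (4) + (4)] = 16/16 = 1.
A character is irreducible iff <chi, chi> = 1, so this representation is irreducible.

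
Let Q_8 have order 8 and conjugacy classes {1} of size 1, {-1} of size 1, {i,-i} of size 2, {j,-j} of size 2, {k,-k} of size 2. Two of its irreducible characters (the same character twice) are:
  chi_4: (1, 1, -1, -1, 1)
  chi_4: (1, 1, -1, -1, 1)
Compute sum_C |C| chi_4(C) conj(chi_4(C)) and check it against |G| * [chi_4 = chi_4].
Sum = 8 = |G| = 8; so <chi_4, chi_4> = 1 (norm-1 confirms irreducibility).

Why: Compute term by term over conjugacy classes (|C| * chi_4(C) * conj(chi_4(C))):
  1*(1)*conj(1) + 1*(1)*conj(1) + 2*(-1)*conj(-1) + 2*(-1)*conj(-1) + 2*(1)*conj(1)
  = (1) + (1) + (2) + (2) + (2)
  = 8.
Dividing by |G| = 8 gives 8/8 = 1, matching the row-orthogonality relation <chi_4, chi_4> = [chi_4 = chi_4].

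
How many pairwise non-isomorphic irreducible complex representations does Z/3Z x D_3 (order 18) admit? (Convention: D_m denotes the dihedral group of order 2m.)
9

Justification: The number of irreducible complex representations of a finite group equals its number of conjugacy classes. For a direct product, #classes(G x H) = #classes(G) * #classes(H). Z/3Z has 3 classes (abelian), D_3 has 3 classes, so 3 * 3 = 9, so Z/3Z x D_3 (order 18) has exactly 9 irreducible complex representations.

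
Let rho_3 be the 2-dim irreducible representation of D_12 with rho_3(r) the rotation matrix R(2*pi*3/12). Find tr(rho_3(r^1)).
chi_{rho_3}(r^1) = 2*cos(2*pi*3*1/12) = 0

Why: rho_3(r^1) is rotation by angle 2*pi*3*1/12, whose trace is 2*cos(2*pi*3*1/12) = 0.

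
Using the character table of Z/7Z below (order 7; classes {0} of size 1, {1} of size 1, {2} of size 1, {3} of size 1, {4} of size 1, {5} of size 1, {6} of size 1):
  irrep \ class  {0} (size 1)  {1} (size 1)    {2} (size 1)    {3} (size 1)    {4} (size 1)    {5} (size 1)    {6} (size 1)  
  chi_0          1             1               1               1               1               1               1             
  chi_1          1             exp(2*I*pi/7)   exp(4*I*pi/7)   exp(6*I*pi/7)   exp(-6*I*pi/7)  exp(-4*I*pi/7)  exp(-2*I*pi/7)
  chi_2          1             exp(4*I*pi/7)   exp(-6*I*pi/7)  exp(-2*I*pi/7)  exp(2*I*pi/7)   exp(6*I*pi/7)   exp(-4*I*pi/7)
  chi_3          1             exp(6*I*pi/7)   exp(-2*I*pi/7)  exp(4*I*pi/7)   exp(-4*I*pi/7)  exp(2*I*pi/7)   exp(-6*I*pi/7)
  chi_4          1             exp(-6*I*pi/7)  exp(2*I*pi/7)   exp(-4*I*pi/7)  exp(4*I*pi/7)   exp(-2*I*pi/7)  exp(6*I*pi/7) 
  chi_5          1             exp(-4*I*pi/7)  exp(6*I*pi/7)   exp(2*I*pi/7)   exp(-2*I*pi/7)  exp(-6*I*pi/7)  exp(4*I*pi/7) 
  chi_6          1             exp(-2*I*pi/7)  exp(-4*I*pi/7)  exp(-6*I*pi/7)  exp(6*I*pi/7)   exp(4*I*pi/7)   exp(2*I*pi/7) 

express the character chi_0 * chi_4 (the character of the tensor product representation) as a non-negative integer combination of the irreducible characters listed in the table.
chi_0 tensor chi_4 = chi_4 (all other irreducibles have multiplicity 0).

Details: The character of a tensor product is the pointwise product (chi_0 * chi_4)(C) = chi_0(C) * chi_4(C):
  {0}: (1)*(1), {1}: (1)*(exp(-6*I*pi/7)), {2}: (1)*(exp(2*I*pi/7)), {3}: (1)*(exp(-4*I*pi/7)), {4}: (1)*(exp(4*I*pi/7)), {5}: (1)*(exp(-2*I*pi/7)), {6}: (1)*(exp(6*I*pi/7))
so (chi_0 * chi_4) takes values
  {0} -> 1, {1} -> exp(-6*I*pi/7), {2} -> exp(2*I*pi/7), {3} -> exp(-4*I*pi/7), {4} -> exp(4*I*pi/7), {5} -> exp(-2*I*pi/7), {6} -> exp(6*I*pi/7).
Now take the inner product of this character with each irreducible chi from the table, <chi_0*chi_4, chi> = (1/7) sum_C |C| (chi_0*chi_4)(C) conj(chi(C)):
  <chi_0*chi_4, chi_0> = (1/7)[1*(1)*conj(1) + 1*(exp(-6*I*pi/7))*conj(1) + 1*(exp(2*I*pi/7))*conj(1) + 1*(exp(-4*I*pi/7))*conj(1) + 1*(exp(4*I*pi/7))*conj(1) + 1*(exp(-2*I*pi/7))*conj(1) + 1*(exp(6*I*pi/7))*conj(1)]
      = (1/7)[(1) + (exp(-6*I*pi/7)) + (exp(2*I*pi/7)) + (exp(-4*I*pi/7)) + (exp(4*I*pi/7)) + (exp(-2*I*pi/7)) + (exp(6*I*pi/7))] = 0/7 = 0
  <chi_0*chi_4, chi_1> = (1/7)[1*(1)*conj(1) + 1*(exp(-6*I*pi/7))*conj(exp(2*I*pi/7)) + 1*(exp(2*I*pi/7))*conj(exp(4*I*pi/7)) + 1*(exp(-4*I*pi/7))*conj(exp(6*I*pi/7)) + 1*(exp(4*I*pi/7))*conj(exp(-6*I*pi/7)) + 1*(exp(-2*I*pi/7))*conj(exp(-4*I*pi/7)) + 1*(exp(6*I*pi/7))*conj(exp(-2*I*pi/7))]
      = (1/7)[(1) + (exp(6*I*pi/7)) + (exp(-2*I*pi/7)) + (exp(4*I*pi/7)) + (exp(-4*I*pi/7)) + (exp(2*I*pi/7)) + (exp(-6*I*pi/7))] = 0/7 = 0
  <chi_0*chi_4, chi_2> = (1/7)[1*(1)*conj(1) + 1*(exp(-6*I*pi/7))*conj(exp(4*I*pi/7)) + 1*(exp(2*I*pi/7))*conj(exp(-6*I*pi/7)) + 1*(exp(-4*I*pi/7))*conj(exp(-2*I*pi/7)) + 1*(exp(4*I*pi/7))*conj(exp(2*I*pi/7)) + 1*(exp(-2*I*pi/7))*conj(exp(6*I*pi/7)) + 1*(exp(6*I*pi/7))*conj(exp(-4*I*pi/7))]
      = (1/7)[(1) + (exp(4*I*pi/7)) + (exp(-6*I*pi/7)) + (exp(-2*I*pi/7)) + (exp(2*I*pi/7)) + (exp(6*I*pi/7)) + (exp(-4*I*pi/7))] = 0/7 = 0
  <chi_0*chi_4, chi_3> = (1/7)[1*(1)*conj(1) + 1*(exp(-6*I*pi/7))*conj(exp(6*I*pi/7)) + 1*(exp(2*I*pi/7))*conj(exp(-2*I*pi/7)) + 1*(exp(-4*I*pi/7))*conj(exp(4*I*pi/7)) + 1*(exp(4*I*pi/7))*conj(exp(-4*I*pi/7)) + 1*(exp(-2*I*pi/7))*conj(exp(2*I*pi/7)) + 1*(exp(6*I*pi/7))*conj(exp(-6*I*pi/7))]
      = (1/7)[(1) + (exp(2*I*pi/7)) + (exp(4*I*pi/7)) + (exp(6*I*pi/7)) + (exp(-6*I*pi/7)) + (exp(-4*I*pi/7)) + (exp(-2*I*pi/7))] = 0/7 = 0
  <chi_0*chi_4, chi_4> = (1/7)[1*(1)*conj(1) + 1*(exp(-6*I*pi/7))*conj(exp(-6*I*pi/7)) + 1*(exp(2*I*pi/7))*conj(exp(2*I*pi/7)) + 1*(exp(-4*I*pi/7))*conj(exp(-4*I*pi/7)) + 1*(exp(4*I*pi/7))*conj(exp(4*I*pi/7)) + 1*(exp(-2*I*pi/7))*conj(exp(-2*I*pi/7)) + 1*(exp(6*I*pi/7))*conj(exp(6*I*pi/7))]
      = (1/7)[(1) + (1) + (1) + (1) + (1) + (1) + (1)] = 7/7 = 1
  <chi_0*chi_4, chi_5> = (1/7)[1*(1)*conj(1) + 1*(exp(-6*I*pi/7))*conj(exp(-4*I*pi/7)) + 1*(exp(2*I*pi/7))*conj(exp(6*I*pi/7)) + 1*(exp(-4*I*pi/7))*conj(exp(2*I*pi/7)) + 1*(exp(4*I*pi/7))*conj(exp(-2*I*pi/7)) + 1*(exp(-2*I*pi/7))*conj(exp(-6*I*pi/7)) + 1*(exp(6*I*pi/7))*conj(exp(4*I*pi/7))]
      = (1/7)[(1) + (exp(-2*I*pi/7)) + (exp(-4*I*pi/7)) + (exp(-6*I*pi/7)) + (exp(6*I*pi/7)) + (exp(4*I*pi/7)) + (exp(2*I*pi/7))] = 0/7 = 0
  <chi_0*chi_4, chi_6> = (1/7)[1*(1)*conj(1) + 1*(exp(-6*I*pi/7))*conj(exp(-2*I*pi/7)) + 1*(exp(2*I*pi/7))*conj(exp(-4*I*pi/7)) + 1*(exp(-4*I*pi/7))*conj(exp(-6*I*pi/7)) + 1*(exp(4*I*pi/7))*conj(exp(6*I*pi/7)) + 1*(exp(-2*I*pi/7))*conj(exp(4*I*pi/7)) + 1*(exp(6*I*pi/7))*conj(exp(2*I*pi/7))]
      = (1/7)[(1) + (exp(-4*I*pi/7)) + (exp(6*I*pi/7)) + (exp(2*I*pi/7)) + (exp(-2*I*pi/7)) + (exp(-6*I*pi/7)) + (exp(4*I*pi/7))] = 0/7 = 0
(Exp terms are combined using exp(i*s)*conj(exp(i*t)) = exp(i*(s-t)), and sums of them are collapsed using the identity that for every m > 1 the m distinct m-th roots of unity sum to 0, e.g. 1 + exp(2*I*pi/3) + exp(-2*I*pi/3) = 0.)
Hence the multiplicities are chi_4: 1. Dimension check: dim(chi_0)*dim(chi_4) = 1*1 = 1 and sum (mult * dim) = 1*1 = 1.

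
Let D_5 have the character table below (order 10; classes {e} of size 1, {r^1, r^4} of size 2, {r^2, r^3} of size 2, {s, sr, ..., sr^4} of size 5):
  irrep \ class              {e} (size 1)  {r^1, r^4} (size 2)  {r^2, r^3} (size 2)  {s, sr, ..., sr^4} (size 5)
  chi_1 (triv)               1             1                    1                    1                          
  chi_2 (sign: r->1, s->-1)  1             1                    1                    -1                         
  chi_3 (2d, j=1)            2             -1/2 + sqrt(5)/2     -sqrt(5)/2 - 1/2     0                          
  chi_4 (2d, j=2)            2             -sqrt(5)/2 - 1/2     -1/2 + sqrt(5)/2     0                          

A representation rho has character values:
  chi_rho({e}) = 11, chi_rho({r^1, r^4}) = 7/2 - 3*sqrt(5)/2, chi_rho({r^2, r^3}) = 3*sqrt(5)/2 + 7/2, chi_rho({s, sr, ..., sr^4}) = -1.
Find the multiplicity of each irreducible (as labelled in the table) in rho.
Multiplicities: chi_1: 2, chi_2: 3, chi_3: 0, chi_4: 3.

Proof sketch: Use <chi_rho, chi> = (1/|G|) sum_C |C| * chi_rho(C) * conj(chi(C)) with |G| = 10 for each irreducible chi in the table:
  <chi_rho, chi_1> = (1/10)[1*(11)*conj(1) + 2*(7/2 - 3*sqrt(5)/2)*conj(1) + 2*(3*sqrt(5)/2 + 7/2)*conj(1) + 5*(-1)*conj(1)]
      = (1/10)[(11) + (7 - 3*sqrt(5)) + (3*sqrt(5) + 7) + (-5)] = 20/10 = 2
  <chi_rho, chi_2> = (1/10)[1*(11)*conj(1) + 2*(7/2 - 3*sqrt(5)/2)*conj(1) + 2*(3*sqrt(5)/2 + 7/2)*conj(1) + 5*(-1)*conj(-1)]
      = (1/10)[(11) + (7 - 3*sqrt(5)) + (3*sqrt(5) + 7) + (5)] = 30/10 = 3
  <chi_rho, chi_3> = (1/10)[1*(11)*conj(2) + 2*(7/2 - 3*sqrt(5)/2)*conj(-1/2 + sqrt(5)/2) + 2*(3*sqrt(5)/2 + 7/2)*conj(-sqrt(5)/2 - 1/2) + 5*(-1)*conj(0)]
      = (1/10)[(22) + (-11 + 5*sqrt(5)) + (-5*sqrt(5) - 11) + (0)] = 0/10 = 0
  <chi_rho, chi_4> = (1/10)[1*(11)*conj(2) + 2*(7/2 - 3*sqrt(5)/2)*conj(-sqrt(5)/2 - 1/2) + 2*(3*sqrt(5)/2 + 7/2)*conj(-1/2 + sqrt(5)/2) + 5*(-1)*conj(0)]
      = (1/10)[(22) + (4 - 2*sqrt(5)) + (4 + 2*sqrt(5)) + (0)] = 30/10 = 3
Dimension check: dim(rho) = sum (mult * dim) = 2*1 + 3*1 + 0*2 + 3*2 = 11 = chi_rho(e) = 11.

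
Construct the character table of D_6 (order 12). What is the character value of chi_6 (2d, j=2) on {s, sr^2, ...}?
Conjugacy classes: {e} of size 1, {r^3} of size 1, {r^1, r^5} of size 2, {r^2, r^4} of size 2, {s, sr^2, ...} of size 3, {sr, sr^3, ...} of size 3.
Character table:
  irrep \ class              {e} (size 1)  {r^3} (size 1)  {r^1, r^5} (size 2)  {r^2, r^4} (size 2)  {s, sr^2, ...} (size 3)  {sr, sr^3, ...} (size 3)
  chi_1 (triv)               1             1               1                    1                    1                        1                       
  chi_2 (sign: r->1, s->-1)  1             1               1                    1                    -1                       -1                      
  chi_3 (r->-1, s->1)        1             -1              -1                   1                    1                        -1                      
  chi_4 (r->-1, s->-1)       1             -1              -1                   1                    -1                       1                       
  chi_5 (2d, j=1)            2             -2              1                    -1                   0                        0                       
  chi_6 (2d, j=2)            2             2               -1                   -1                   0                        0                       

Spot check: chi_6 (2d, j=2) on {s, sr^2, ...} = 0.

Explanation: D_6 has order 2*6 = 12 with 6 conjugacy classes, hence 6 irreducibles. Sum of squared dims 1 + 1 + 1 + 1 + 4 + 4 = 12 = |G|. Linear characters come from the abelianisation; the 2-dimensional irreps have character r^k -> 2*cos(2*pi*j*k/6), reflections -> 0.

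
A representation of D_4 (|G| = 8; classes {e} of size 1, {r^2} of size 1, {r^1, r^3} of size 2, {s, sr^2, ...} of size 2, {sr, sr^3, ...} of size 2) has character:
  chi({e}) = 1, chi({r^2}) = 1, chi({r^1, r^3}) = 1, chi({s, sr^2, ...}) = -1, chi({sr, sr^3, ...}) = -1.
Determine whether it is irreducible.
Irreducible: <chi, chi> = 1.

Why: <chi, chi> = (1/|G|) sum_C |C| * |chi(C)|^2 = (1/8)[1*|1|^2 + 1*|1|^2 + 2*|1|^2 + 2*|-1|^2 + 2*|-1|^2]
  = (1/8)[(1) + (1) + (2) + (2) + (2)] = 8/8 = 1.
A character is irreducible iff <chi, chi> = 1, so this representation is irreducible.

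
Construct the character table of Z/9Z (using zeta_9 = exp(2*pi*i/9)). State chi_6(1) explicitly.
Character table of Z/9Z (irreps indexed chi_0,...,chi_8 with chi_k(m) = zeta_9^(k*m), zeta_9 = exp(2*pi*i/9)):
  irrep \ class  {0} (size 1)  {1} (size 1)    {2} (size 1)    {3} (size 1)    {4} (size 1)    {5} (size 1)    {6} (size 1)    {7} (size 1)    {8} (size 1)  
  chi_0          1             1               1               1               1               1               1               1               1             
  chi_1          1             exp(2*I*pi/9)   exp(4*I*pi/9)   exp(2*I*pi/3)   exp(8*I*pi/9)   exp(-8*I*pi/9)  exp(-2*I*pi/3)  exp(-4*I*pi/9)  exp(-2*I*pi/9)
  chi_2          1             exp(4*I*pi/9)   exp(8*I*pi/9)   exp(-2*I*pi/3)  exp(-2*I*pi/9)  exp(2*I*pi/9)   exp(2*I*pi/3)   exp(-8*I*pi/9)  exp(-4*I*pi/9)
  chi_3          1             exp(2*I*pi/3)   exp(-2*I*pi/3)  1               exp(2*I*pi/3)   exp(-2*I*pi/3)  1               exp(2*I*pi/3)   exp(-2*I*pi/3)
  chi_4          1             exp(8*I*pi/9)   exp(-2*I*pi/9)  exp(2*I*pi/3)   exp(-4*I*pi/9)  exp(4*I*pi/9)   exp(-2*I*pi/3)  exp(2*I*pi/9)   exp(-8*I*pi/9)
  chi_5          1             exp(-8*I*pi/9)  exp(2*I*pi/9)   exp(-2*I*pi/3)  exp(4*I*pi/9)   exp(-4*I*pi/9)  exp(2*I*pi/3)   exp(-2*I*pi/9)  exp(8*I*pi/9) 
  chi_6          1             exp(-2*I*pi/3)  exp(2*I*pi/3)   1               exp(-2*I*pi/3)  exp(2*I*pi/3)   1               exp(-2*I*pi/3)  exp(2*I*pi/3) 
  chi_7          1             exp(-4*I*pi/9)  exp(-8*I*pi/9)  exp(2*I*pi/3)   exp(2*I*pi/9)   exp(-2*I*pi/9)  exp(-2*I*pi/3)  exp(8*I*pi/9)   exp(4*I*pi/9) 
  chi_8          1             exp(-2*I*pi/9)  exp(-4*I*pi/9)  exp(-2*I*pi/3)  exp(-8*I*pi/9)  exp(8*I*pi/9)   exp(2*I*pi/3)   exp(4*I*pi/9)   exp(2*I*pi/9) 

Spot check: chi_6(1) = zeta_9^(6*1) = zeta_9^6 = exp(-2*I*pi/3).

Proof sketch: Z/9Z is abelian, so all 9 irreducible complex representations are 1-dimensional. They are given by chi_k(m) = zeta_9^(k*m) for k = 0,...,8. Row orthogonality: sum_m chi_k(m) conj(chi_l(m)) = 9 * [k = l].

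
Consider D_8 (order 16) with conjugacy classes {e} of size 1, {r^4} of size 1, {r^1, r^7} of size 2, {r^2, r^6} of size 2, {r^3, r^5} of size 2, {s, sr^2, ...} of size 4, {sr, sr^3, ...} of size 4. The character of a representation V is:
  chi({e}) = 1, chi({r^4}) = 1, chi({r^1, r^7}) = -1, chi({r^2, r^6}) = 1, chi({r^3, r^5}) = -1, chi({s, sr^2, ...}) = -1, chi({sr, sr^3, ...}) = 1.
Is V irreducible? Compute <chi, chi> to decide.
Irreducible: <chi, chi> = 1.

Explanation: <chi, chi> = (1/|G|) sum_C |C| * |chi(C)|^2 = (1/16)[1*|1|^2 + 1*|1|^2 + 2*|-1|^2 + 2*|1|^2 + 2*|-1|^2 + 4*|-1|^2 + 4*|1|^2]
  = (1/16)[(1) + (1) + (2) + (2) + (2) + (4) + (4)] = 16/16 = 1.
A character is irreducible iff <chi, chi> = 1, so this representation is irreducible.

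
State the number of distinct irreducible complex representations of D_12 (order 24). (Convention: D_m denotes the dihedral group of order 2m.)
9

Proof sketch: The number of irreducible complex representations of a finite group equals its number of conjugacy classes. D_12 has 9 conjugacy classes (n/2 + 3 for n even), so D_12 (order 24) has exactly 9 irreducible complex representations.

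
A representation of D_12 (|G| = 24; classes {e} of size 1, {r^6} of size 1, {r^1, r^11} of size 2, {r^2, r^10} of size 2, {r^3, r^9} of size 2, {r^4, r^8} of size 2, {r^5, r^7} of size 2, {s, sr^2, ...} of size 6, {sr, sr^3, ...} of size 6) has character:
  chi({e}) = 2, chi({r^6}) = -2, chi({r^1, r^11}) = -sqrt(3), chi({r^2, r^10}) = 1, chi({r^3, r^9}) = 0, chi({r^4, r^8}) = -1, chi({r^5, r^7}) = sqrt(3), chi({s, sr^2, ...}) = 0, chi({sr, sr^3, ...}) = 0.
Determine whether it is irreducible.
Irreducible: <chi, chi> = 1.

Derivation: <chi, chi> = (1/|G|) sum_C |C| * |chi(C)|^2 = (1/24)[1*|2|^2 + 1*|-2|^2 + 2*|-sqrt(3)|^2 + 2*|1|^2 + 2*|0|^2 + 2*|-1|^2 + 2*|sqrt(3)|^2 + 6*|0|^2 + 6*|0|^2]
  = (1/24)[(4) + (4) + (6) + (2) + (0) + (2) + (6) + (0) + (0)] = 24/24 = 1.
A character is irreducible iff <chi, chi> = 1, so this representation is irreducible.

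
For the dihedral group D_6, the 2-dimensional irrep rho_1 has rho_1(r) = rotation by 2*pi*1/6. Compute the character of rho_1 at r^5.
chi_{rho_1}(r^5) = 2*cos(2*pi*1*5/6) = 1

Why: rho_1(r^5) is rotation by angle 2*pi*1*5/6, whose trace is 2*cos(2*pi*1*5/6) = 1.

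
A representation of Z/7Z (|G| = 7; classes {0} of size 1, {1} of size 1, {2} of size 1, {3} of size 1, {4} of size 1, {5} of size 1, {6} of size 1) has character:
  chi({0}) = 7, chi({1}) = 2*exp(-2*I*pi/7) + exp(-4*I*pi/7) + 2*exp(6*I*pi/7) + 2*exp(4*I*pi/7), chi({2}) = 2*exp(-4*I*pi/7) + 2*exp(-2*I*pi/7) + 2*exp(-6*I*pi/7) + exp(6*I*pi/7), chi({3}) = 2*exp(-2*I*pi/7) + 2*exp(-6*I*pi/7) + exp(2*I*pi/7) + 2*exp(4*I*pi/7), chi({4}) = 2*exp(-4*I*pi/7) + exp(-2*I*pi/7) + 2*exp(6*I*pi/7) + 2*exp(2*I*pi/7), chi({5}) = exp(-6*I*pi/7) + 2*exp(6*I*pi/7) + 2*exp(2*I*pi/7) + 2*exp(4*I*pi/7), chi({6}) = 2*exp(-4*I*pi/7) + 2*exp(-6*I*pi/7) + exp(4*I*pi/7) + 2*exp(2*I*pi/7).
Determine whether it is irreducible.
Not irreducible (reducible): <chi, chi> = 13 > 1.

Working: <chi, chi> = (1/|G|) sum_C |C| * |chi(C)|^2 = (1/7)[1*|7|^2 + 1*|2*exp(-2*I*pi/7) + exp(-4*I*pi/7) + 2*exp(6*I*pi/7) + 2*exp(4*I*pi/7)|^2 + 1*|2*exp(-4*I*pi/7) + 2*exp(-2*I*pi/7) + 2*exp(-6*I*pi/7) + exp(6*I*pi/7)|^2 + 1*|2*exp(-2*I*pi/7) + 2*exp(-6*I*pi/7) + exp(2*I*pi/7) + 2*exp(4*I*pi/7)|^2 + 1*|2*exp(-4*I*pi/7) + exp(-2*I*pi/7) + 2*exp(6*I*pi/7) + 2*exp(2*I*pi/7)|^2 + 1*|exp(-6*I*pi/7) + 2*exp(6*I*pi/7) + 2*exp(2*I*pi/7) + 2*exp(4*I*pi/7)|^2 + 1*|2*exp(-4*I*pi/7) + 2*exp(-6*I*pi/7) + exp(4*I*pi/7) + 2*exp(2*I*pi/7)|^2]
  = (1/7)[(49) + (13 + 6*exp(-2*I*pi/7) + 10*exp(-6*I*pi/7) + 2*exp(-4*I*pi/7) + 2*exp(4*I*pi/7) + 10*exp(6*I*pi/7) + 6*exp(2*I*pi/7)) + (13 + 10*exp(-2*I*pi/7) + 6*exp(-4*I*pi/7) + 2*exp(-6*I*pi/7) + 2*exp(6*I*pi/7) + 6*exp(4*I*pi/7) + 10*exp(2*I*pi/7)) + (13 + 10*exp(-4*I*pi/7) + 6*exp(-6*I*pi/7) + 2*exp(-2*I*pi/7) + 2*exp(2*I*pi/7) + 6*exp(6*I*pi/7) + 10*exp(4*I*pi/7)) + (13 + 10*exp(-4*I*pi/7) + 6*exp(-6*I*pi/7) + 2*exp(-2*I*pi/7) + 2*exp(2*I*pi/7) + 6*exp(6*I*pi/7) + 10*exp(4*I*pi/7)) + (13 + 10*exp(-2*I*pi/7) + 6*exp(-4*I*pi/7) + 2*exp(-6*I*pi/7) + 2*exp(6*I*pi/7) + 6*exp(4*I*pi/7) + 10*exp(2*I*pi/7)) + (13 + 6*exp(-2*I*pi/7) + 10*exp(-6*I*pi/7) + 2*exp(-4*I*pi/7) + 2*exp(4*I*pi/7) + 10*exp(6*I*pi/7) + 6*exp(2*I*pi/7))] = 91/7 = 13.
(Exp terms are combined using exp(i*s)*conj(exp(i*t)) = exp(i*(s-t)), and sums of them are collapsed using the identity that for every m > 1 the m distinct m-th roots of unity sum to 0, e.g. 1 + exp(2*I*pi/3) + exp(-2*I*pi/3) = 0.)
A character is irreducible iff <chi, chi> = 1, so this representation is reducible.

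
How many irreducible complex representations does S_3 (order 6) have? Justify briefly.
3

Proof sketch: The number of irreducible complex representations of a finite group equals its number of conjugacy classes. Conjugacy classes in S_3 correspond to cycle types, i.e. partitions of 3; there are p(3) = 3 of them, so S_3 (order 6) has exactly 3 irreducible complex representations.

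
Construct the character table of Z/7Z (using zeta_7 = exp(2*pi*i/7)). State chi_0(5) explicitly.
Character table of Z/7Z (irreps indexed chi_0,...,chi_6 with chi_k(m) = zeta_7^(k*m), zeta_7 = exp(2*pi*i/7)):
  irrep \ class  {0} (size 1)  {1} (size 1)    {2} (size 1)    {3} (size 1)    {4} (size 1)    {5} (size 1)    {6} (size 1)  
  chi_0          1             1               1               1               1               1               1             
  chi_1          1             exp(2*I*pi/7)   exp(4*I*pi/7)   exp(6*I*pi/7)   exp(-6*I*pi/7)  exp(-4*I*pi/7)  exp(-2*I*pi/7)
  chi_2          1             exp(4*I*pi/7)   exp(-6*I*pi/7)  exp(-2*I*pi/7)  exp(2*I*pi/7)   exp(6*I*pi/7)   exp(-4*I*pi/7)
  chi_3          1             exp(6*I*pi/7)   exp(-2*I*pi/7)  exp(4*I*pi/7)   exp(-4*I*pi/7)  exp(2*I*pi/7)   exp(-6*I*pi/7)
  chi_4          1             exp(-6*I*pi/7)  exp(2*I*pi/7)   exp(-4*I*pi/7)  exp(4*I*pi/7)   exp(-2*I*pi/7)  exp(6*I*pi/7) 
  chi_5          1             exp(-4*I*pi/7)  exp(6*I*pi/7)   exp(2*I*pi/7)   exp(-2*I*pi/7)  exp(-6*I*pi/7)  exp(4*I*pi/7) 
  chi_6          1             exp(-2*I*pi/7)  exp(-4*I*pi/7)  exp(-6*I*pi/7)  exp(6*I*pi/7)   exp(4*I*pi/7)   exp(2*I*pi/7) 

Spot check: chi_0(5) = zeta_7^(0*5) = zeta_7^0 = 1.

Reasoning: Z/7Z is abelian, so all 7 irreducible complex representations are 1-dimensional. They are given by chi_k(m) = zeta_7^(k*m) for k = 0,...,6. Row orthogonality: sum_m chi_k(m) conj(chi_l(m)) = 7 * [k = l].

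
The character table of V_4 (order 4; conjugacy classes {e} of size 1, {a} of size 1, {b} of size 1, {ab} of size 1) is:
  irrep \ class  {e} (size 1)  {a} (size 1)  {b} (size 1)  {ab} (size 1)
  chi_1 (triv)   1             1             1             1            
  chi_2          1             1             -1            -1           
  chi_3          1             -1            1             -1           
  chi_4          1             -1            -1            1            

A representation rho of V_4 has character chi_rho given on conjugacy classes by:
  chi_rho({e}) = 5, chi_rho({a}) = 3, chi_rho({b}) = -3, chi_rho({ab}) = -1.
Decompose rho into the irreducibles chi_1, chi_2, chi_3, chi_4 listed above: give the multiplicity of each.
Multiplicities: chi_1: 1, chi_2: 3, chi_3: 0, chi_4: 1.

Solution. Use <chi_rho, chi> = (1/|G|) sum_C |C| * chi_rho(C) * conj(chi(C)) with |G| = 4 for each irreducible chi in the table:
  <chi_rho, chi_1> = (1/4)[1*(5)*conj(1) + 1*(3)*conj(1) + 1*(-3)*conj(1) + 1*(-1)*conj(1)]
      = (1/4)[(5) + (3) + (-3) + (-1)] = 4/4 = 1
  <chi_rho, chi_2> = (1/4)[1*(5)*conj(1) + 1*(3)*conj(1) + 1*(-3)*conj(-1) + 1*(-1)*conj(-1)]
      = (1/4)[(5) + (3) + (3) + (1)] = 12/4 = 3
  <chi_rho, chi_3> = (1/4)[1*(5)*conj(1) + 1*(3)*conj(-1) + 1*(-3)*conj(1) + 1*(-1)*conj(-1)]
      = (1/4)[(5) + (-3) + (-3) + (1)] = 0/4 = 0
  <chi_rho, chi_4> = (1/4)[1*(5)*conj(1) + 1*(3)*conj(-1) + 1*(-3)*conj(-1) + 1*(-1)*conj(1)]
      = (1/4)[(5) + (-3) + (3) + (-1)] = 4/4 = 1
Dimension check: dim(rho) = sum (mult * dim) = 1*1 + 3*1 + 0*1 + 1*1 = 5 = chi_rho(e) = 5.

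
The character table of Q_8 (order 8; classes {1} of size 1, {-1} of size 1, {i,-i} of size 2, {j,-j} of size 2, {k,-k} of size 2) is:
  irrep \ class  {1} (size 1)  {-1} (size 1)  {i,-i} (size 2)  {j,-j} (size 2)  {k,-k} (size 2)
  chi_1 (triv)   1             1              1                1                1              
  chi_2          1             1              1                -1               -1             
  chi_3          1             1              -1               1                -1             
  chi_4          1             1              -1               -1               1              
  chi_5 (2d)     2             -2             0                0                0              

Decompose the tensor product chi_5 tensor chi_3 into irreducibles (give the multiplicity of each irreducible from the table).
chi_5 tensor chi_3 = chi_5 (all other irreducibles have multiplicity 0).

Derivation: The character of a tensor product is the pointwise product (chi_5 * chi_3)(C) = chi_5(C) * chi_3(C):
  {1}: (2)*(1), {-1}: (-2)*(1), {i,-i}: (0)*(-1), {j,-j}: (0)*(1), {k,-k}: (0)*(-1)
so (chi_5 * chi_3) takes values
  {1} -> 2, {-1} -> -2, {i,-i} -> 0, {j,-j} -> 0, {k,-k} -> 0.
Now take the inner product of this character with each irreducible chi from the table, <chi_5*chi_3, chi> = (1/8) sum_C |C| (chi_5*chi_3)(C) conj(chi(C)):
  <chi_5*chi_3, chi_1> = (1/8)[1*(2)*conj(1) + 1*(-2)*conj(1) + 2*(0)*conj(1) + 2*(0)*conj(1) + 2*(0)*conj(1)]
      = (1/8)[(2) + (-2) + (0) + (0) + (0)] = 0/8 = 0
  <chi_5*chi_3, chi_2> = (1/8)[1*(2)*conj(1) + 1*(-2)*conj(1) + 2*(0)*conj(1) + 2*(0)*conj(-1) + 2*(0)*conj(-1)]
      = (1/8)[(2) + (-2) + (0) + (0) + (0)] = 0/8 = 0
  <chi_5*chi_3, chi_3> = (1/8)[1*(2)*conj(1) + 1*(-2)*conj(1) + 2*(0)*conj(-1) + 2*(0)*conj(1) + 2*(0)*conj(-1)]
      = (1/8)[(2) + (-2) + (0) + (0) + (0)] = 0/8 = 0
  <chi_5*chi_3, chi_4> = (1/8)[1*(2)*conj(1) + 1*(-2)*conj(1) + 2*(0)*conj(-1) + 2*(0)*conj(-1) + 2*(0)*conj(1)]
      = (1/8)[(2) + (-2) + (0) + (0) + (0)] = 0/8 = 0
  <chi_5*chi_3, chi_5> = (1/8)[1*(2)*conj(2) + 1*(-2)*conj(-2) + 2*(0)*conj(0) + 2*(0)*conj(0) + 2*(0)*conj(0)]
      = (1/8)[(4) + (4) + (0) + (0) + (0)] = 8/8 = 1
Hence the multiplicities are chi_5: 1. Dimension check: dim(chi_5)*dim(chi_3) = 2*1 = 2 and sum (mult * dim) = 1*2 = 2.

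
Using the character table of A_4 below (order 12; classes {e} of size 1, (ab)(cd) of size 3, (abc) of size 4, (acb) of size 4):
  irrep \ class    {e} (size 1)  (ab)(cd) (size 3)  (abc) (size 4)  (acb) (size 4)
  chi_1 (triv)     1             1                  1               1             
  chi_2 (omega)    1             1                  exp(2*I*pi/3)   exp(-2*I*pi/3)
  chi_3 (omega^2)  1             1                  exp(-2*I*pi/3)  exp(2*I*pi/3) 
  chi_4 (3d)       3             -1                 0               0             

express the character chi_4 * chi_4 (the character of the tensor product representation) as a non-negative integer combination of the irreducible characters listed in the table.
chi_4 tensor chi_4 = chi_1 + chi_2 + chi_3 + 2*chi_4 (all other irreducibles have multiplicity 0).

Derivation: The character of a tensor product is the pointwise product (chi_4 * chi_4)(C) = chi_4(C) * chi_4(C):
  {e}: (3)*(3), (ab)(cd): (-1)*(-1), (abc): (0)*(0), (acb): (0)*(0)
so (chi_4 * chi_4) takes values
  {e} -> 9, (ab)(cd) -> 1, (abc) -> 0, (acb) -> 0.
Now take the inner product of this character with each irreducible chi from the table, <chi_4*chi_4, chi> = (1/12) sum_C |C| (chi_4*chi_4)(C) conj(chi(C)):
  <chi_4*chi_4, chi_1> = (1/12)[1*(9)*conj(1) + 3*(1)*conj(1) + 4*(0)*conj(1) + 4*(0)*conj(1)]
      = (1/12)[(9) + (3) + (0) + (0)] = 12/12 = 1
  <chi_4*chi_4, chi_2> = (1/12)[1*(9)*conj(1) + 3*(1)*conj(1) + 4*(0)*conj(exp(2*I*pi/3)) + 4*(0)*conj(exp(-2*I*pi/3))]
      = (1/12)[(9) + (3) + (0) + (0)] = 12/12 = 1
  <chi_4*chi_4, chi_3> = (1/12)[1*(9)*conj(1) + 3*(1)*conj(1) + 4*(0)*conj(exp(-2*I*pi/3)) + 4*(0)*conj(exp(2*I*pi/3))]
      = (1/12)[(9) + (3) + (0) + (0)] = 12/12 = 1
  <chi_4*chi_4, chi_4> = (1/12)[1*(9)*conj(3) + 3*(1)*conj(-1) + 4*(0)*conj(0) + 4*(0)*conj(0)]
      = (1/12)[(27) + (-3) + (0) + (0)] = 24/12 = 2
(Exp terms are combined using exp(i*s)*conj(exp(i*t)) = exp(i*(s-t)), and sums of them are collapsed using the identity that for every m > 1 the m distinct m-th roots of unity sum to 0, e.g. 1 + exp(2*I*pi/3) + exp(-2*I*pi/3) = 0.)
Hence the multiplicities are chi_1: 1, chi_2: 1, chi_3: 1, chi_4: 2. Dimension check: dim(chi_4)*dim(chi_4) = 3*3 = 9 and sum (mult * dim) = 1*1 + 1*1 + 1*1 + 2*3 = 9.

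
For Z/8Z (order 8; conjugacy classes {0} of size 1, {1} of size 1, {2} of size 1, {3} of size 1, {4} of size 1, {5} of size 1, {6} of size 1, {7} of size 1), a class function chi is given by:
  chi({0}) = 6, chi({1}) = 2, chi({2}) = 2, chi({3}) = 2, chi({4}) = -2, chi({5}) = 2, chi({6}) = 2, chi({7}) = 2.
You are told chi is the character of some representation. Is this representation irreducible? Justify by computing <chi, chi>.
Not irreducible (reducible): <chi, chi> = 8 > 1.

Derivation: <chi, chi> = (1/|G|) sum_C |C| * |chi(C)|^2 = (1/8)[1*|6|^2 + 1*|2|^2 + 1*|2|^2 + 1*|2|^2 + 1*|-2|^2 + 1*|2|^2 + 1*|2|^2 + 1*|2|^2]
  = (1/8)[(36) + (4) + (4) + (4) + (4) + (4) + (4) + (4)] = 64/8 = 8.
(Exp terms are combined using exp(i*s)*conj(exp(i*t)) = exp(i*(s-t)), and sums of them are collapsed using the identity that for every m > 1 the m distinct m-th roots of unity sum to 0, e.g. 1 + exp(2*I*pi/3) + exp(-2*I*pi/3) = 0.)
A character is irreducible iff <chi, chi> = 1, so this representation is reducible.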